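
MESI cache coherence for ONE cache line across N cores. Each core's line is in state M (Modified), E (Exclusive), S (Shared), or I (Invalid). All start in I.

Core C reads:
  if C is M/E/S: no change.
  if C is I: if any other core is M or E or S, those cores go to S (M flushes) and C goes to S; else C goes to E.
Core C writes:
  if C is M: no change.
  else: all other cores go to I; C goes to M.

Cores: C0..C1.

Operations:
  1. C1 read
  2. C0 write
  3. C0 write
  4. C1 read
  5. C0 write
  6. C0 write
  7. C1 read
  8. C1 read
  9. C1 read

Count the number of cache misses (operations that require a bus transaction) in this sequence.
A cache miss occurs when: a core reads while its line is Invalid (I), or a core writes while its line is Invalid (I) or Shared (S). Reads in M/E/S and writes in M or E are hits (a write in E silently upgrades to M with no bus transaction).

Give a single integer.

Op 1: C1 read [C1 read from I: no other sharers -> C1=E (exclusive)] -> [I,E] [MISS #1: read from I]
Op 2: C0 write [C0 write: invalidate ['C1=E'] -> C0=M] -> [M,I] [MISS #2: write from I]
Op 3: C0 write [C0 write: already M (modified), no change] -> [M,I] [hit: write from M]
Op 4: C1 read [C1 read from I: others=['C0=M'] -> C1=S, others downsized to S] -> [S,S] [MISS #3: read from I]
Op 5: C0 write [C0 write: invalidate ['C1=S'] -> C0=M] -> [M,I] [MISS #4: write from S]
Op 6: C0 write [C0 write: already M (modified), no change] -> [M,I] [hit: write from M]
Op 7: C1 read [C1 read from I: others=['C0=M'] -> C1=S, others downsized to S] -> [S,S] [MISS #5: read from I]
Op 8: C1 read [C1 read: already in S, no change] -> [S,S] [hit: read from S]
Op 9: C1 read [C1 read: already in S, no change] -> [S,S] [hit: read from S]

Answer: 5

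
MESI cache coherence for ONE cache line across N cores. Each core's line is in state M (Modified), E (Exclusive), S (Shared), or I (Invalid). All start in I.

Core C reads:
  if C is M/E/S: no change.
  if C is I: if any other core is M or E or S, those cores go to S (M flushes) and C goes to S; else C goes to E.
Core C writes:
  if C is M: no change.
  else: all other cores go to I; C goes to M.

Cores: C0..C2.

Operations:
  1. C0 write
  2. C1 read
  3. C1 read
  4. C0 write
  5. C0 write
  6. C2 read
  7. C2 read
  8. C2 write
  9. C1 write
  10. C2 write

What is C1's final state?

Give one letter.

Answer: I

Derivation:
Op 1: C0 write [C0 write: invalidate none -> C0=M] -> [M,I,I]
Op 2: C1 read [C1 read from I: others=['C0=M'] -> C1=S, others downsized to S] -> [S,S,I]
Op 3: C1 read [C1 read: already in S, no change] -> [S,S,I]
Op 4: C0 write [C0 write: invalidate ['C1=S'] -> C0=M] -> [M,I,I]
Op 5: C0 write [C0 write: already M (modified), no change] -> [M,I,I]
Op 6: C2 read [C2 read from I: others=['C0=M'] -> C2=S, others downsized to S] -> [S,I,S]
Op 7: C2 read [C2 read: already in S, no change] -> [S,I,S]
Op 8: C2 write [C2 write: invalidate ['C0=S'] -> C2=M] -> [I,I,M]
Op 9: C1 write [C1 write: invalidate ['C2=M'] -> C1=M] -> [I,M,I]
Op 10: C2 write [C2 write: invalidate ['C1=M'] -> C2=M] -> [I,I,M]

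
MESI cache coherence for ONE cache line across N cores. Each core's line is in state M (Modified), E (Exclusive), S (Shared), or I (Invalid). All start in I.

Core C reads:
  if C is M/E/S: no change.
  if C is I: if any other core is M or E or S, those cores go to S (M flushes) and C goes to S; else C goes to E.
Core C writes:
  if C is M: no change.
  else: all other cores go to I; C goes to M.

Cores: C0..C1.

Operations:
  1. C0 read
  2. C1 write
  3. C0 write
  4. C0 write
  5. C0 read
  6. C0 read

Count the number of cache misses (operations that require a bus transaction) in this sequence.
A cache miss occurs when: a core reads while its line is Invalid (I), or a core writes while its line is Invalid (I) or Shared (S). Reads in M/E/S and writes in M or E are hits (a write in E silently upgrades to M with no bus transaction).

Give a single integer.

Op 1: C0 read [C0 read from I: no other sharers -> C0=E (exclusive)] -> [E,I] [MISS #1: read from I]
Op 2: C1 write [C1 write: invalidate ['C0=E'] -> C1=M] -> [I,M] [MISS #2: write from I]
Op 3: C0 write [C0 write: invalidate ['C1=M'] -> C0=M] -> [M,I] [MISS #3: write from I]
Op 4: C0 write [C0 write: already M (modified), no change] -> [M,I] [hit: write from M]
Op 5: C0 read [C0 read: already in M, no change] -> [M,I] [hit: read from M]
Op 6: C0 read [C0 read: already in M, no change] -> [M,I] [hit: read from M]

Answer: 3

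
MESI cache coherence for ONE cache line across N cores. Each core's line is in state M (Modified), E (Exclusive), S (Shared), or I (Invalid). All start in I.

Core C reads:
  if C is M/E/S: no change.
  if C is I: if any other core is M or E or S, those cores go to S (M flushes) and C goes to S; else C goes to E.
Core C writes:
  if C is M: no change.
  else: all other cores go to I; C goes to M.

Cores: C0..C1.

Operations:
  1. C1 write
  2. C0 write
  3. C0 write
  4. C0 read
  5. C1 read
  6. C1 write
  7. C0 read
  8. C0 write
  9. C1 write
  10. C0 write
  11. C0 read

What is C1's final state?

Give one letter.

Op 1: C1 write [C1 write: invalidate none -> C1=M] -> [I,M]
Op 2: C0 write [C0 write: invalidate ['C1=M'] -> C0=M] -> [M,I]
Op 3: C0 write [C0 write: already M (modified), no change] -> [M,I]
Op 4: C0 read [C0 read: already in M, no change] -> [M,I]
Op 5: C1 read [C1 read from I: others=['C0=M'] -> C1=S, others downsized to S] -> [S,S]
Op 6: C1 write [C1 write: invalidate ['C0=S'] -> C1=M] -> [I,M]
Op 7: C0 read [C0 read from I: others=['C1=M'] -> C0=S, others downsized to S] -> [S,S]
Op 8: C0 write [C0 write: invalidate ['C1=S'] -> C0=M] -> [M,I]
Op 9: C1 write [C1 write: invalidate ['C0=M'] -> C1=M] -> [I,M]
Op 10: C0 write [C0 write: invalidate ['C1=M'] -> C0=M] -> [M,I]
Op 11: C0 read [C0 read: already in M, no change] -> [M,I]

Answer: I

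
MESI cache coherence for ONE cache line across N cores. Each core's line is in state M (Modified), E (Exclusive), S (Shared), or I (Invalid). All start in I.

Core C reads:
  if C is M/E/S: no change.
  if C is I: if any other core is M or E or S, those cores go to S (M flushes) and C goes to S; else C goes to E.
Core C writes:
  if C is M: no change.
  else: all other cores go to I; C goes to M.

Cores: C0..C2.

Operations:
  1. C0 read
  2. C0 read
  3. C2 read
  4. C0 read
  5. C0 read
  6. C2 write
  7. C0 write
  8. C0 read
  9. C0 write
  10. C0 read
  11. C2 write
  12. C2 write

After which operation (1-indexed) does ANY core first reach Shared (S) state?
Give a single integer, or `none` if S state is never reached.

Op 1: C0 read [C0 read from I: no other sharers -> C0=E (exclusive)] -> [E,I,I]
Op 2: C0 read [C0 read: already in E, no change] -> [E,I,I]
Op 3: C2 read [C2 read from I: others=['C0=E'] -> C2=S, others downsized to S] -> [S,I,S]
  -> First S state at op 3; remaining ops need not be traced.

Answer: 3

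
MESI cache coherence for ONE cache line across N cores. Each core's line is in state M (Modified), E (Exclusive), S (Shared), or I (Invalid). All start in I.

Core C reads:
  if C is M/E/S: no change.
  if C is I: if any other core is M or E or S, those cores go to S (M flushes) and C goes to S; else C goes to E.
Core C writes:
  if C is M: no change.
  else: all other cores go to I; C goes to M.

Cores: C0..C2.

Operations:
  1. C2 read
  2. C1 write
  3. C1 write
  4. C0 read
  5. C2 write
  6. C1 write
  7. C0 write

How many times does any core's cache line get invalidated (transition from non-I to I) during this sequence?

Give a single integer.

Answer: 5

Derivation:
Op 1: C2 read [C2 read from I: no other sharers -> C2=E (exclusive)] -> [I,I,E] (invalidations this op: 0; running total: 0)
Op 2: C1 write [C1 write: invalidate ['C2=E'] -> C1=M] -> [I,M,I] (invalidations this op: 1; running total: 1)
Op 3: C1 write [C1 write: already M (modified), no change] -> [I,M,I] (invalidations this op: 0; running total: 1)
Op 4: C0 read [C0 read from I: others=['C1=M'] -> C0=S, others downsized to S] -> [S,S,I] (invalidations this op: 0; running total: 1)
Op 5: C2 write [C2 write: invalidate ['C0=S', 'C1=S'] -> C2=M] -> [I,I,M] (invalidations this op: 2; running total: 3)
Op 6: C1 write [C1 write: invalidate ['C2=M'] -> C1=M] -> [I,M,I] (invalidations this op: 1; running total: 4)
Op 7: C0 write [C0 write: invalidate ['C1=M'] -> C0=M] -> [M,I,I] (invalidations this op: 1; running total: 5)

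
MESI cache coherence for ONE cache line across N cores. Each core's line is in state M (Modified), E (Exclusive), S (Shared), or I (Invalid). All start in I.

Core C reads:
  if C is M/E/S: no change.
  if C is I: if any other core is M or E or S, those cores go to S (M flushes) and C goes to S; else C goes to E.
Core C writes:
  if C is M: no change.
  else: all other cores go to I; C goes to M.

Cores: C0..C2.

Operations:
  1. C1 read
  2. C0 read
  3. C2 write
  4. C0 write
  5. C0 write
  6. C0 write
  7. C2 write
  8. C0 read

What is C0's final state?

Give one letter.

Answer: S

Derivation:
Op 1: C1 read [C1 read from I: no other sharers -> C1=E (exclusive)] -> [I,E,I]
Op 2: C0 read [C0 read from I: others=['C1=E'] -> C0=S, others downsized to S] -> [S,S,I]
Op 3: C2 write [C2 write: invalidate ['C0=S', 'C1=S'] -> C2=M] -> [I,I,M]
Op 4: C0 write [C0 write: invalidate ['C2=M'] -> C0=M] -> [M,I,I]
Op 5: C0 write [C0 write: already M (modified), no change] -> [M,I,I]
Op 6: C0 write [C0 write: already M (modified), no change] -> [M,I,I]
Op 7: C2 write [C2 write: invalidate ['C0=M'] -> C2=M] -> [I,I,M]
Op 8: C0 read [C0 read from I: others=['C2=M'] -> C0=S, others downsized to S] -> [S,I,S]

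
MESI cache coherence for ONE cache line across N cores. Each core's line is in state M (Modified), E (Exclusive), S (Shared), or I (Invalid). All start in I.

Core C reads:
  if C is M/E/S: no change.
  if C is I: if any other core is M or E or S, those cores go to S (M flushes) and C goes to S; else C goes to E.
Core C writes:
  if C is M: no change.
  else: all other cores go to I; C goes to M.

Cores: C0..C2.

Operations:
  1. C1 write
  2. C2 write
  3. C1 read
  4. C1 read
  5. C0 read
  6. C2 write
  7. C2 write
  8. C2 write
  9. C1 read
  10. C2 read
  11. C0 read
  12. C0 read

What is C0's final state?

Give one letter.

Answer: S

Derivation:
Op 1: C1 write [C1 write: invalidate none -> C1=M] -> [I,M,I]
Op 2: C2 write [C2 write: invalidate ['C1=M'] -> C2=M] -> [I,I,M]
Op 3: C1 read [C1 read from I: others=['C2=M'] -> C1=S, others downsized to S] -> [I,S,S]
Op 4: C1 read [C1 read: already in S, no change] -> [I,S,S]
Op 5: C0 read [C0 read from I: others=['C1=S', 'C2=S'] -> C0=S, others downsized to S] -> [S,S,S]
Op 6: C2 write [C2 write: invalidate ['C0=S', 'C1=S'] -> C2=M] -> [I,I,M]
Op 7: C2 write [C2 write: already M (modified), no change] -> [I,I,M]
Op 8: C2 write [C2 write: already M (modified), no change] -> [I,I,M]
Op 9: C1 read [C1 read from I: others=['C2=M'] -> C1=S, others downsized to S] -> [I,S,S]
Op 10: C2 read [C2 read: already in S, no change] -> [I,S,S]
Op 11: C0 read [C0 read from I: others=['C1=S', 'C2=S'] -> C0=S, others downsized to S] -> [S,S,S]
Op 12: C0 read [C0 read: already in S, no change] -> [S,S,S]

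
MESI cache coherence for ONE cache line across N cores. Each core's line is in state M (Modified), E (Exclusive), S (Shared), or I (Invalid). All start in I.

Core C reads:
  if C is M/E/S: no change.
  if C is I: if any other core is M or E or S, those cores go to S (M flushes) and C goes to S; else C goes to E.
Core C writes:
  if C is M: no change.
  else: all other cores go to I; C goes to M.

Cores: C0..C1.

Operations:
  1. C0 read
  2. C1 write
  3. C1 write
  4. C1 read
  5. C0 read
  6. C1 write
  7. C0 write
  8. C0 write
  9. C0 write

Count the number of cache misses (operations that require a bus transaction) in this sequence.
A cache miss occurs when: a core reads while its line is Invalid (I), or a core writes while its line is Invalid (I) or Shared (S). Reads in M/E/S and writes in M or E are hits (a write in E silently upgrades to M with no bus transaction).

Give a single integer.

Answer: 5

Derivation:
Op 1: C0 read [C0 read from I: no other sharers -> C0=E (exclusive)] -> [E,I] [MISS #1: read from I]
Op 2: C1 write [C1 write: invalidate ['C0=E'] -> C1=M] -> [I,M] [MISS #2: write from I]
Op 3: C1 write [C1 write: already M (modified), no change] -> [I,M] [hit: write from M]
Op 4: C1 read [C1 read: already in M, no change] -> [I,M] [hit: read from M]
Op 5: C0 read [C0 read from I: others=['C1=M'] -> C0=S, others downsized to S] -> [S,S] [MISS #3: read from I]
Op 6: C1 write [C1 write: invalidate ['C0=S'] -> C1=M] -> [I,M] [MISS #4: write from S]
Op 7: C0 write [C0 write: invalidate ['C1=M'] -> C0=M] -> [M,I] [MISS #5: write from I]
Op 8: C0 write [C0 write: already M (modified), no change] -> [M,I] [hit: write from M]
Op 9: C0 write [C0 write: already M (modified), no change] -> [M,I] [hit: write from M]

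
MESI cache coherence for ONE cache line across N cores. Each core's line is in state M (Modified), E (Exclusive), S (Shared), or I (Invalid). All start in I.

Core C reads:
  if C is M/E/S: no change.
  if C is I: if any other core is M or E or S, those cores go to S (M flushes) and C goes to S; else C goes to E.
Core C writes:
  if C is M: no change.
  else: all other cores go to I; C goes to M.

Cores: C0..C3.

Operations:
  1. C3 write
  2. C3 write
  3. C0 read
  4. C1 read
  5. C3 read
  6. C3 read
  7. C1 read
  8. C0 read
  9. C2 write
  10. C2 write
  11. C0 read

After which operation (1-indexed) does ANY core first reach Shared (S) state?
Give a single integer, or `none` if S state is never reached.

Answer: 3

Derivation:
Op 1: C3 write [C3 write: invalidate none -> C3=M] -> [I,I,I,M]
Op 2: C3 write [C3 write: already M (modified), no change] -> [I,I,I,M]
Op 3: C0 read [C0 read from I: others=['C3=M'] -> C0=S, others downsized to S] -> [S,I,I,S]
  -> First S state at op 3; remaining ops need not be traced.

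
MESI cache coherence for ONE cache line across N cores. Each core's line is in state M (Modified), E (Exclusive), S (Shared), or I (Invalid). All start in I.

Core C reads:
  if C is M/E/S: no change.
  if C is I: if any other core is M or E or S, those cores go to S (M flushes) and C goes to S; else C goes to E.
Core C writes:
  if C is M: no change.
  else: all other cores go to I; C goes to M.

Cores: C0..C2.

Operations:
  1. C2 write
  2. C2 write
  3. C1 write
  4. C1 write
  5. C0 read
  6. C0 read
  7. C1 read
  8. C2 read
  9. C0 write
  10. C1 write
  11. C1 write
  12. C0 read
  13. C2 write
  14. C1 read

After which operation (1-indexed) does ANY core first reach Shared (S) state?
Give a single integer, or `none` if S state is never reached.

Answer: 5

Derivation:
Op 1: C2 write [C2 write: invalidate none -> C2=M] -> [I,I,M]
Op 2: C2 write [C2 write: already M (modified), no change] -> [I,I,M]
Op 3: C1 write [C1 write: invalidate ['C2=M'] -> C1=M] -> [I,M,I]
Op 4: C1 write [C1 write: already M (modified), no change] -> [I,M,I]
Op 5: C0 read [C0 read from I: others=['C1=M'] -> C0=S, others downsized to S] -> [S,S,I]
  -> First S state at op 5; remaining ops need not be traced.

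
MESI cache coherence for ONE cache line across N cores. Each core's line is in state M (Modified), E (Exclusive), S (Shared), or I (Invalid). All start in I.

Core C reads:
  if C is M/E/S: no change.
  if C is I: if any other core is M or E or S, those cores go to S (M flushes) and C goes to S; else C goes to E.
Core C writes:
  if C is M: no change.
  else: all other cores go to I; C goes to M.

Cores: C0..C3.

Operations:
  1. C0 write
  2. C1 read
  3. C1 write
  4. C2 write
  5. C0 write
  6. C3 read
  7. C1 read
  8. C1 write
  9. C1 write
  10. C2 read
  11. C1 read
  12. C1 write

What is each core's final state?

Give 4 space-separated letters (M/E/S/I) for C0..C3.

Op 1: C0 write [C0 write: invalidate none -> C0=M] -> [M,I,I,I]
Op 2: C1 read [C1 read from I: others=['C0=M'] -> C1=S, others downsized to S] -> [S,S,I,I]
Op 3: C1 write [C1 write: invalidate ['C0=S'] -> C1=M] -> [I,M,I,I]
Op 4: C2 write [C2 write: invalidate ['C1=M'] -> C2=M] -> [I,I,M,I]
Op 5: C0 write [C0 write: invalidate ['C2=M'] -> C0=M] -> [M,I,I,I]
Op 6: C3 read [C3 read from I: others=['C0=M'] -> C3=S, others downsized to S] -> [S,I,I,S]
Op 7: C1 read [C1 read from I: others=['C0=S', 'C3=S'] -> C1=S, others downsized to S] -> [S,S,I,S]
Op 8: C1 write [C1 write: invalidate ['C0=S', 'C3=S'] -> C1=M] -> [I,M,I,I]
Op 9: C1 write [C1 write: already M (modified), no change] -> [I,M,I,I]
Op 10: C2 read [C2 read from I: others=['C1=M'] -> C2=S, others downsized to S] -> [I,S,S,I]
Op 11: C1 read [C1 read: already in S, no change] -> [I,S,S,I]
Op 12: C1 write [C1 write: invalidate ['C2=S'] -> C1=M] -> [I,M,I,I]

Answer: I M I I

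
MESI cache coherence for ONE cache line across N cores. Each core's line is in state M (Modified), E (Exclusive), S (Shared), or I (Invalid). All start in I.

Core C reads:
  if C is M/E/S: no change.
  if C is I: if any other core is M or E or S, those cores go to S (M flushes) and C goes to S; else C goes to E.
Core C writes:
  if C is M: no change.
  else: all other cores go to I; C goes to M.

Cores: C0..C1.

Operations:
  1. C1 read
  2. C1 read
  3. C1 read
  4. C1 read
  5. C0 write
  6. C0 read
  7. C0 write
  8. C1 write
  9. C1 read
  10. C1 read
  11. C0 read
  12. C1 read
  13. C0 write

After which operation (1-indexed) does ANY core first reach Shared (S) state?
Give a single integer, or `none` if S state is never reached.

Answer: 11

Derivation:
Op 1: C1 read [C1 read from I: no other sharers -> C1=E (exclusive)] -> [I,E]
Op 2: C1 read [C1 read: already in E, no change] -> [I,E]
Op 3: C1 read [C1 read: already in E, no change] -> [I,E]
Op 4: C1 read [C1 read: already in E, no change] -> [I,E]
Op 5: C0 write [C0 write: invalidate ['C1=E'] -> C0=M] -> [M,I]
Op 6: C0 read [C0 read: already in M, no change] -> [M,I]
Op 7: C0 write [C0 write: already M (modified), no change] -> [M,I]
Op 8: C1 write [C1 write: invalidate ['C0=M'] -> C1=M] -> [I,M]
Op 9: C1 read [C1 read: already in M, no change] -> [I,M]
Op 10: C1 read [C1 read: already in M, no change] -> [I,M]
Op 11: C0 read [C0 read from I: others=['C1=M'] -> C0=S, others downsized to S] -> [S,S]
  -> First S state at op 11; remaining ops need not be traced.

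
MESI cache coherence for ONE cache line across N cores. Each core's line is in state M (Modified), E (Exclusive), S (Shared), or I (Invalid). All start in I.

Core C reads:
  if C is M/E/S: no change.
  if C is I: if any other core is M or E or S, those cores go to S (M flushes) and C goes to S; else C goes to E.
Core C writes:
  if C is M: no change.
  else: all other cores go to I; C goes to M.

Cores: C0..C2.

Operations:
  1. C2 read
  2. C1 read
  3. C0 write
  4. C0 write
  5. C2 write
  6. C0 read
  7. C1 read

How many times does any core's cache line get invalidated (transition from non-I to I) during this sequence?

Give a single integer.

Op 1: C2 read [C2 read from I: no other sharers -> C2=E (exclusive)] -> [I,I,E] (invalidations this op: 0; running total: 0)
Op 2: C1 read [C1 read from I: others=['C2=E'] -> C1=S, others downsized to S] -> [I,S,S] (invalidations this op: 0; running total: 0)
Op 3: C0 write [C0 write: invalidate ['C1=S', 'C2=S'] -> C0=M] -> [M,I,I] (invalidations this op: 2; running total: 2)
Op 4: C0 write [C0 write: already M (modified), no change] -> [M,I,I] (invalidations this op: 0; running total: 2)
Op 5: C2 write [C2 write: invalidate ['C0=M'] -> C2=M] -> [I,I,M] (invalidations this op: 1; running total: 3)
Op 6: C0 read [C0 read from I: others=['C2=M'] -> C0=S, others downsized to S] -> [S,I,S] (invalidations this op: 0; running total: 3)
Op 7: C1 read [C1 read from I: others=['C0=S', 'C2=S'] -> C1=S, others downsized to S] -> [S,S,S] (invalidations this op: 0; running total: 3)

Answer: 3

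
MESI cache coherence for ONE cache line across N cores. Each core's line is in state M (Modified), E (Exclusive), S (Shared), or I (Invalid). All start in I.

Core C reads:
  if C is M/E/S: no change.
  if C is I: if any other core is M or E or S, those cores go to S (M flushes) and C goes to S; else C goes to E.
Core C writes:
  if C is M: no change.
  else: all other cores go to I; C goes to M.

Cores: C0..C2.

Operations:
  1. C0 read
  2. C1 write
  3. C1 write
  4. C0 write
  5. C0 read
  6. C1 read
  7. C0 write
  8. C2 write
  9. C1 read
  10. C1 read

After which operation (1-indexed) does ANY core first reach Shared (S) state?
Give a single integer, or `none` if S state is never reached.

Answer: 6

Derivation:
Op 1: C0 read [C0 read from I: no other sharers -> C0=E (exclusive)] -> [E,I,I]
Op 2: C1 write [C1 write: invalidate ['C0=E'] -> C1=M] -> [I,M,I]
Op 3: C1 write [C1 write: already M (modified), no change] -> [I,M,I]
Op 4: C0 write [C0 write: invalidate ['C1=M'] -> C0=M] -> [M,I,I]
Op 5: C0 read [C0 read: already in M, no change] -> [M,I,I]
Op 6: C1 read [C1 read from I: others=['C0=M'] -> C1=S, others downsized to S] -> [S,S,I]
  -> First S state at op 6; remaining ops need not be traced.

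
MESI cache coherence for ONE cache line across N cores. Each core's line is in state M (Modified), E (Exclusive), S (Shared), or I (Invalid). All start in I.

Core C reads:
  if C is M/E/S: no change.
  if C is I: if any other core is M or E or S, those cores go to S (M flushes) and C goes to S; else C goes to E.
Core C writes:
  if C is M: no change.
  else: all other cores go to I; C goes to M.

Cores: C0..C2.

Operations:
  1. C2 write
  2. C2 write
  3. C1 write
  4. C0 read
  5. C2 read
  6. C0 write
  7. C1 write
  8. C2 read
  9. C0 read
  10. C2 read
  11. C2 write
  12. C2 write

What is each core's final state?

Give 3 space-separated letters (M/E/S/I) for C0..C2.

Answer: I I M

Derivation:
Op 1: C2 write [C2 write: invalidate none -> C2=M] -> [I,I,M]
Op 2: C2 write [C2 write: already M (modified), no change] -> [I,I,M]
Op 3: C1 write [C1 write: invalidate ['C2=M'] -> C1=M] -> [I,M,I]
Op 4: C0 read [C0 read from I: others=['C1=M'] -> C0=S, others downsized to S] -> [S,S,I]
Op 5: C2 read [C2 read from I: others=['C0=S', 'C1=S'] -> C2=S, others downsized to S] -> [S,S,S]
Op 6: C0 write [C0 write: invalidate ['C1=S', 'C2=S'] -> C0=M] -> [M,I,I]
Op 7: C1 write [C1 write: invalidate ['C0=M'] -> C1=M] -> [I,M,I]
Op 8: C2 read [C2 read from I: others=['C1=M'] -> C2=S, others downsized to S] -> [I,S,S]
Op 9: C0 read [C0 read from I: others=['C1=S', 'C2=S'] -> C0=S, others downsized to S] -> [S,S,S]
Op 10: C2 read [C2 read: already in S, no change] -> [S,S,S]
Op 11: C2 write [C2 write: invalidate ['C0=S', 'C1=S'] -> C2=M] -> [I,I,M]
Op 12: C2 write [C2 write: already M (modified), no change] -> [I,I,M]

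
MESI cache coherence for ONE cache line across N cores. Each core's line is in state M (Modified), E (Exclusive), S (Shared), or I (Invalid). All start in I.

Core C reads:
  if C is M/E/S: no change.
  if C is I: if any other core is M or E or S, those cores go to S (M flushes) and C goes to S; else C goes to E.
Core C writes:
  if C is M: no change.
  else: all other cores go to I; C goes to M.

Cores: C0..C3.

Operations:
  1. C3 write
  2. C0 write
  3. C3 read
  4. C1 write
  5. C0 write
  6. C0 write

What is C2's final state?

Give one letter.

Op 1: C3 write [C3 write: invalidate none -> C3=M] -> [I,I,I,M]
Op 2: C0 write [C0 write: invalidate ['C3=M'] -> C0=M] -> [M,I,I,I]
Op 3: C3 read [C3 read from I: others=['C0=M'] -> C3=S, others downsized to S] -> [S,I,I,S]
Op 4: C1 write [C1 write: invalidate ['C0=S', 'C3=S'] -> C1=M] -> [I,M,I,I]
Op 5: C0 write [C0 write: invalidate ['C1=M'] -> C0=M] -> [M,I,I,I]
Op 6: C0 write [C0 write: already M (modified), no change] -> [M,I,I,I]

Answer: I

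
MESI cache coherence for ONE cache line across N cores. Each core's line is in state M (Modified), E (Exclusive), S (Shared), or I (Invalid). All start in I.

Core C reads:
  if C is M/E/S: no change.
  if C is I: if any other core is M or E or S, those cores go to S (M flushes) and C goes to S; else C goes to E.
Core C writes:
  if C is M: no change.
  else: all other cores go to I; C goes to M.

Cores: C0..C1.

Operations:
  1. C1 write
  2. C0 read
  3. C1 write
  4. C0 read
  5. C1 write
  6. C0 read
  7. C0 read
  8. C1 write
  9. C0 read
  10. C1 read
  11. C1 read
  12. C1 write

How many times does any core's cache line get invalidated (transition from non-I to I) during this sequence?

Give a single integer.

Op 1: C1 write [C1 write: invalidate none -> C1=M] -> [I,M] (invalidations this op: 0; running total: 0)
Op 2: C0 read [C0 read from I: others=['C1=M'] -> C0=S, others downsized to S] -> [S,S] (invalidations this op: 0; running total: 0)
Op 3: C1 write [C1 write: invalidate ['C0=S'] -> C1=M] -> [I,M] (invalidations this op: 1; running total: 1)
Op 4: C0 read [C0 read from I: others=['C1=M'] -> C0=S, others downsized to S] -> [S,S] (invalidations this op: 0; running total: 1)
Op 5: C1 write [C1 write: invalidate ['C0=S'] -> C1=M] -> [I,M] (invalidations this op: 1; running total: 2)
Op 6: C0 read [C0 read from I: others=['C1=M'] -> C0=S, others downsized to S] -> [S,S] (invalidations this op: 0; running total: 2)
Op 7: C0 read [C0 read: already in S, no change] -> [S,S] (invalidations this op: 0; running total: 2)
Op 8: C1 write [C1 write: invalidate ['C0=S'] -> C1=M] -> [I,M] (invalidations this op: 1; running total: 3)
Op 9: C0 read [C0 read from I: others=['C1=M'] -> C0=S, others downsized to S] -> [S,S] (invalidations this op: 0; running total: 3)
Op 10: C1 read [C1 read: already in S, no change] -> [S,S] (invalidations this op: 0; running total: 3)
Op 11: C1 read [C1 read: already in S, no change] -> [S,S] (invalidations this op: 0; running total: 3)
Op 12: C1 write [C1 write: invalidate ['C0=S'] -> C1=M] -> [I,M] (invalidations this op: 1; running total: 4)

Answer: 4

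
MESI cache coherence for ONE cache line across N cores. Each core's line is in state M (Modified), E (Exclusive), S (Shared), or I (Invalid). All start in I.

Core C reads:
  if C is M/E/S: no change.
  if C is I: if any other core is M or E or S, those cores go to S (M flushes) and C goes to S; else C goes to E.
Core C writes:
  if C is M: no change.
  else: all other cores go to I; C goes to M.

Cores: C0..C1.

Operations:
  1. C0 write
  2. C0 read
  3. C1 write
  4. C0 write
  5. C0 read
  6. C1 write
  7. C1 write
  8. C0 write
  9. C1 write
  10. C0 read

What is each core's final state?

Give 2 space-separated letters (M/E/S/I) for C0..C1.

Op 1: C0 write [C0 write: invalidate none -> C0=M] -> [M,I]
Op 2: C0 read [C0 read: already in M, no change] -> [M,I]
Op 3: C1 write [C1 write: invalidate ['C0=M'] -> C1=M] -> [I,M]
Op 4: C0 write [C0 write: invalidate ['C1=M'] -> C0=M] -> [M,I]
Op 5: C0 read [C0 read: already in M, no change] -> [M,I]
Op 6: C1 write [C1 write: invalidate ['C0=M'] -> C1=M] -> [I,M]
Op 7: C1 write [C1 write: already M (modified), no change] -> [I,M]
Op 8: C0 write [C0 write: invalidate ['C1=M'] -> C0=M] -> [M,I]
Op 9: C1 write [C1 write: invalidate ['C0=M'] -> C1=M] -> [I,M]
Op 10: C0 read [C0 read from I: others=['C1=M'] -> C0=S, others downsized to S] -> [S,S]

Answer: S S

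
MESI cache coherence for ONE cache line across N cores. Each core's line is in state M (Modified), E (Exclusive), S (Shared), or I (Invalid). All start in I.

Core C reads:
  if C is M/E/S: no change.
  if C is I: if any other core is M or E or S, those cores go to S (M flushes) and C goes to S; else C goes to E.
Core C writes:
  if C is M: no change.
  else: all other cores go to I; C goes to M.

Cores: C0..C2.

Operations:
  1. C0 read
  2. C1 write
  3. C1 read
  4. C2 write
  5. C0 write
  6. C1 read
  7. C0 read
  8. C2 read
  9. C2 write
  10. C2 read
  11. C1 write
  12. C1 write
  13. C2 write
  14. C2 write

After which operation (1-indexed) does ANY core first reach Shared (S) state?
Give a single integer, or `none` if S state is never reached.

Op 1: C0 read [C0 read from I: no other sharers -> C0=E (exclusive)] -> [E,I,I]
Op 2: C1 write [C1 write: invalidate ['C0=E'] -> C1=M] -> [I,M,I]
Op 3: C1 read [C1 read: already in M, no change] -> [I,M,I]
Op 4: C2 write [C2 write: invalidate ['C1=M'] -> C2=M] -> [I,I,M]
Op 5: C0 write [C0 write: invalidate ['C2=M'] -> C0=M] -> [M,I,I]
Op 6: C1 read [C1 read from I: others=['C0=M'] -> C1=S, others downsized to S] -> [S,S,I]
  -> First S state at op 6; remaining ops need not be traced.

Answer: 6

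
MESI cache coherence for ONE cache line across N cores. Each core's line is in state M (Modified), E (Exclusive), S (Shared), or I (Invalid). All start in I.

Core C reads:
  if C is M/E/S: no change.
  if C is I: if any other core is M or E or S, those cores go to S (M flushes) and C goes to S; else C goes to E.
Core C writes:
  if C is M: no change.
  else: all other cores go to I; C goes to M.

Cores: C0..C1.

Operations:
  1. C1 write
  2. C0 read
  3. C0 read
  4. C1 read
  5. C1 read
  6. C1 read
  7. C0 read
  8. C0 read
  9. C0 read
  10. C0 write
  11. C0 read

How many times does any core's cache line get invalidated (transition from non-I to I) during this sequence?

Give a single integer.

Op 1: C1 write [C1 write: invalidate none -> C1=M] -> [I,M] (invalidations this op: 0; running total: 0)
Op 2: C0 read [C0 read from I: others=['C1=M'] -> C0=S, others downsized to S] -> [S,S] (invalidations this op: 0; running total: 0)
Op 3: C0 read [C0 read: already in S, no change] -> [S,S] (invalidations this op: 0; running total: 0)
Op 4: C1 read [C1 read: already in S, no change] -> [S,S] (invalidations this op: 0; running total: 0)
Op 5: C1 read [C1 read: already in S, no change] -> [S,S] (invalidations this op: 0; running total: 0)
Op 6: C1 read [C1 read: already in S, no change] -> [S,S] (invalidations this op: 0; running total: 0)
Op 7: C0 read [C0 read: already in S, no change] -> [S,S] (invalidations this op: 0; running total: 0)
Op 8: C0 read [C0 read: already in S, no change] -> [S,S] (invalidations this op: 0; running total: 0)
Op 9: C0 read [C0 read: already in S, no change] -> [S,S] (invalidations this op: 0; running total: 0)
Op 10: C0 write [C0 write: invalidate ['C1=S'] -> C0=M] -> [M,I] (invalidations this op: 1; running total: 1)
Op 11: C0 read [C0 read: already in M, no change] -> [M,I] (invalidations this op: 0; running total: 1)

Answer: 1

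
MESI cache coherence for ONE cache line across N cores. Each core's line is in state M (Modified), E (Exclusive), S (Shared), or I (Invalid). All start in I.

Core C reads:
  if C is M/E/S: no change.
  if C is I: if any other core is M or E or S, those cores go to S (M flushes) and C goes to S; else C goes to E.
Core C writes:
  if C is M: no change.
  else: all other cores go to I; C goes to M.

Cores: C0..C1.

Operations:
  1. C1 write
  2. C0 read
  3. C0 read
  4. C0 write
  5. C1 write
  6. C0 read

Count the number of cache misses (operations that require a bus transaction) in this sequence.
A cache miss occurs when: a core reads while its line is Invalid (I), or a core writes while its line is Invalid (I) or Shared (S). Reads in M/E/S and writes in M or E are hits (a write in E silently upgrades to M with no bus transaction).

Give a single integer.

Op 1: C1 write [C1 write: invalidate none -> C1=M] -> [I,M] [MISS #1: write from I]
Op 2: C0 read [C0 read from I: others=['C1=M'] -> C0=S, others downsized to S] -> [S,S] [MISS #2: read from I]
Op 3: C0 read [C0 read: already in S, no change] -> [S,S] [hit: read from S]
Op 4: C0 write [C0 write: invalidate ['C1=S'] -> C0=M] -> [M,I] [MISS #3: write from S]
Op 5: C1 write [C1 write: invalidate ['C0=M'] -> C1=M] -> [I,M] [MISS #4: write from I]
Op 6: C0 read [C0 read from I: others=['C1=M'] -> C0=S, others downsized to S] -> [S,S] [MISS #5: read from I]

Answer: 5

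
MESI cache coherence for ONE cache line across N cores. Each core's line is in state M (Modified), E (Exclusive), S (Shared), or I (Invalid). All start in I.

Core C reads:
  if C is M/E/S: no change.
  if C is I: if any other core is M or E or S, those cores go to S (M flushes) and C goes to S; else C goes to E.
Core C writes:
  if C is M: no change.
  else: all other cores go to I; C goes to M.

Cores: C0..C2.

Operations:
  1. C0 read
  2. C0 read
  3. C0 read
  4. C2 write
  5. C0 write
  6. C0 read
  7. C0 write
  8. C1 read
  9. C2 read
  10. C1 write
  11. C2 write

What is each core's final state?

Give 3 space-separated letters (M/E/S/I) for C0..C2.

Op 1: C0 read [C0 read from I: no other sharers -> C0=E (exclusive)] -> [E,I,I]
Op 2: C0 read [C0 read: already in E, no change] -> [E,I,I]
Op 3: C0 read [C0 read: already in E, no change] -> [E,I,I]
Op 4: C2 write [C2 write: invalidate ['C0=E'] -> C2=M] -> [I,I,M]
Op 5: C0 write [C0 write: invalidate ['C2=M'] -> C0=M] -> [M,I,I]
Op 6: C0 read [C0 read: already in M, no change] -> [M,I,I]
Op 7: C0 write [C0 write: already M (modified), no change] -> [M,I,I]
Op 8: C1 read [C1 read from I: others=['C0=M'] -> C1=S, others downsized to S] -> [S,S,I]
Op 9: C2 read [C2 read from I: others=['C0=S', 'C1=S'] -> C2=S, others downsized to S] -> [S,S,S]
Op 10: C1 write [C1 write: invalidate ['C0=S', 'C2=S'] -> C1=M] -> [I,M,I]
Op 11: C2 write [C2 write: invalidate ['C1=M'] -> C2=M] -> [I,I,M]

Answer: I I M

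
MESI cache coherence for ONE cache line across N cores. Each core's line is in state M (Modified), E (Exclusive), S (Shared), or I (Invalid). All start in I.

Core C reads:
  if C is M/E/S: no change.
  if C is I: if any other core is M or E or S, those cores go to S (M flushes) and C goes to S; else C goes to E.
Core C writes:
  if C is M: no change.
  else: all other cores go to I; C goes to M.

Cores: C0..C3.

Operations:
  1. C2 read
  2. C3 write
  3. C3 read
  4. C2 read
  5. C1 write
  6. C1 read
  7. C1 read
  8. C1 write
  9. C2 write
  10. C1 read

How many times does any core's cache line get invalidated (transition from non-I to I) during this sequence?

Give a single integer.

Answer: 4

Derivation:
Op 1: C2 read [C2 read from I: no other sharers -> C2=E (exclusive)] -> [I,I,E,I] (invalidations this op: 0; running total: 0)
Op 2: C3 write [C3 write: invalidate ['C2=E'] -> C3=M] -> [I,I,I,M] (invalidations this op: 1; running total: 1)
Op 3: C3 read [C3 read: already in M, no change] -> [I,I,I,M] (invalidations this op: 0; running total: 1)
Op 4: C2 read [C2 read from I: others=['C3=M'] -> C2=S, others downsized to S] -> [I,I,S,S] (invalidations this op: 0; running total: 1)
Op 5: C1 write [C1 write: invalidate ['C2=S', 'C3=S'] -> C1=M] -> [I,M,I,I] (invalidations this op: 2; running total: 3)
Op 6: C1 read [C1 read: already in M, no change] -> [I,M,I,I] (invalidations this op: 0; running total: 3)
Op 7: C1 read [C1 read: already in M, no change] -> [I,M,I,I] (invalidations this op: 0; running total: 3)
Op 8: C1 write [C1 write: already M (modified), no change] -> [I,M,I,I] (invalidations this op: 0; running total: 3)
Op 9: C2 write [C2 write: invalidate ['C1=M'] -> C2=M] -> [I,I,M,I] (invalidations this op: 1; running total: 4)
Op 10: C1 read [C1 read from I: others=['C2=M'] -> C1=S, others downsized to S] -> [I,S,S,I] (invalidations this op: 0; running total: 4)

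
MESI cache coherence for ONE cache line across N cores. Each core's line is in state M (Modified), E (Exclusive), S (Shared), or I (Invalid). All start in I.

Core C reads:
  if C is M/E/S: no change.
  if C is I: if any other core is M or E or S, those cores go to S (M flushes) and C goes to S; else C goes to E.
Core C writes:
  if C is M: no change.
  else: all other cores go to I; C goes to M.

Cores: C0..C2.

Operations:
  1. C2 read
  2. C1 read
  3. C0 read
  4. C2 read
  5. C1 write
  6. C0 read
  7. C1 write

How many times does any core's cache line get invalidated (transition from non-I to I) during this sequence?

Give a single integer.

Answer: 3

Derivation:
Op 1: C2 read [C2 read from I: no other sharers -> C2=E (exclusive)] -> [I,I,E] (invalidations this op: 0; running total: 0)
Op 2: C1 read [C1 read from I: others=['C2=E'] -> C1=S, others downsized to S] -> [I,S,S] (invalidations this op: 0; running total: 0)
Op 3: C0 read [C0 read from I: others=['C1=S', 'C2=S'] -> C0=S, others downsized to S] -> [S,S,S] (invalidations this op: 0; running total: 0)
Op 4: C2 read [C2 read: already in S, no change] -> [S,S,S] (invalidations this op: 0; running total: 0)
Op 5: C1 write [C1 write: invalidate ['C0=S', 'C2=S'] -> C1=M] -> [I,M,I] (invalidations this op: 2; running total: 2)
Op 6: C0 read [C0 read from I: others=['C1=M'] -> C0=S, others downsized to S] -> [S,S,I] (invalidations this op: 0; running total: 2)
Op 7: C1 write [C1 write: invalidate ['C0=S'] -> C1=M] -> [I,M,I] (invalidations this op: 1; running total: 3)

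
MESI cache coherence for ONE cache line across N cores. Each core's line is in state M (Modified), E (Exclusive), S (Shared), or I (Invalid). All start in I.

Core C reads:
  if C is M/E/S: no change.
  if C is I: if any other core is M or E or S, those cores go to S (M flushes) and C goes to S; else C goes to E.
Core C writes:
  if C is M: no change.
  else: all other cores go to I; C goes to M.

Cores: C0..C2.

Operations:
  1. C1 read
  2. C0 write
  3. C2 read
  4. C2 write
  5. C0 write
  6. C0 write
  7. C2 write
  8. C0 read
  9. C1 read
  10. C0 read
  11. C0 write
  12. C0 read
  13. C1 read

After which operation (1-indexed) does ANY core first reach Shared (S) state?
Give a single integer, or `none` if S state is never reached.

Answer: 3

Derivation:
Op 1: C1 read [C1 read from I: no other sharers -> C1=E (exclusive)] -> [I,E,I]
Op 2: C0 write [C0 write: invalidate ['C1=E'] -> C0=M] -> [M,I,I]
Op 3: C2 read [C2 read from I: others=['C0=M'] -> C2=S, others downsized to S] -> [S,I,S]
  -> First S state at op 3; remaining ops need not be traced.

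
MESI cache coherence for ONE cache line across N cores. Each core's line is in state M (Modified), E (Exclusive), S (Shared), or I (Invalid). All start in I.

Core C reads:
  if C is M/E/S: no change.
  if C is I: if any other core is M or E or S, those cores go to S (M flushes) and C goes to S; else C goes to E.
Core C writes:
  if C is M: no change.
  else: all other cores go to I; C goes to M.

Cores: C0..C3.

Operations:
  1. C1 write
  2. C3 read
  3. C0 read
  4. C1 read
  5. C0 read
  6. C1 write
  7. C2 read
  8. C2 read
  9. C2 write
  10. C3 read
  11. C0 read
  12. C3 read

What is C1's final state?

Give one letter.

Answer: I

Derivation:
Op 1: C1 write [C1 write: invalidate none -> C1=M] -> [I,M,I,I]
Op 2: C3 read [C3 read from I: others=['C1=M'] -> C3=S, others downsized to S] -> [I,S,I,S]
Op 3: C0 read [C0 read from I: others=['C1=S', 'C3=S'] -> C0=S, others downsized to S] -> [S,S,I,S]
Op 4: C1 read [C1 read: already in S, no change] -> [S,S,I,S]
Op 5: C0 read [C0 read: already in S, no change] -> [S,S,I,S]
Op 6: C1 write [C1 write: invalidate ['C0=S', 'C3=S'] -> C1=M] -> [I,M,I,I]
Op 7: C2 read [C2 read from I: others=['C1=M'] -> C2=S, others downsized to S] -> [I,S,S,I]
Op 8: C2 read [C2 read: already in S, no change] -> [I,S,S,I]
Op 9: C2 write [C2 write: invalidate ['C1=S'] -> C2=M] -> [I,I,M,I]
Op 10: C3 read [C3 read from I: others=['C2=M'] -> C3=S, others downsized to S] -> [I,I,S,S]
Op 11: C0 read [C0 read from I: others=['C2=S', 'C3=S'] -> C0=S, others downsized to S] -> [S,I,S,S]
Op 12: C3 read [C3 read: already in S, no change] -> [S,I,S,S]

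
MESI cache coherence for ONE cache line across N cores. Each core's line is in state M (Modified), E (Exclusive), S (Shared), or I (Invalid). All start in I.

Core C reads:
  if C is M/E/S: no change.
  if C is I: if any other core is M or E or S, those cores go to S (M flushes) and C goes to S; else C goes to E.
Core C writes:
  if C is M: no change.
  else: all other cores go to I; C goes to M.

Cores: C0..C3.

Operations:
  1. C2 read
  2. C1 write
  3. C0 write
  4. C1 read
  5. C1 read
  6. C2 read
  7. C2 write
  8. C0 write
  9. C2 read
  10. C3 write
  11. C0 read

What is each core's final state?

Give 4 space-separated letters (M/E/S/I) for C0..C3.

Answer: S I I S

Derivation:
Op 1: C2 read [C2 read from I: no other sharers -> C2=E (exclusive)] -> [I,I,E,I]
Op 2: C1 write [C1 write: invalidate ['C2=E'] -> C1=M] -> [I,M,I,I]
Op 3: C0 write [C0 write: invalidate ['C1=M'] -> C0=M] -> [M,I,I,I]
Op 4: C1 read [C1 read from I: others=['C0=M'] -> C1=S, others downsized to S] -> [S,S,I,I]
Op 5: C1 read [C1 read: already in S, no change] -> [S,S,I,I]
Op 6: C2 read [C2 read from I: others=['C0=S', 'C1=S'] -> C2=S, others downsized to S] -> [S,S,S,I]
Op 7: C2 write [C2 write: invalidate ['C0=S', 'C1=S'] -> C2=M] -> [I,I,M,I]
Op 8: C0 write [C0 write: invalidate ['C2=M'] -> C0=M] -> [M,I,I,I]
Op 9: C2 read [C2 read from I: others=['C0=M'] -> C2=S, others downsized to S] -> [S,I,S,I]
Op 10: C3 write [C3 write: invalidate ['C0=S', 'C2=S'] -> C3=M] -> [I,I,I,M]
Op 11: C0 read [C0 read from I: others=['C3=M'] -> C0=S, others downsized to S] -> [S,I,I,S]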